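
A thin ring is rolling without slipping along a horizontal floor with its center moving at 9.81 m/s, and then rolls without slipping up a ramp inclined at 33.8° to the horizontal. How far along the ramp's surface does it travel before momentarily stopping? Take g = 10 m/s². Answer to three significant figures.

d ≈ 17.3 m

For this body I = MR², i.e. k = I/(MR²) = 1.
Since it rolls without slipping, ω = v/R and KE = ½Mv² + ½Iω² = ½(1+k)Mv² = Mv².
Setting this equal to Mgh gives the vertical rise h = (1+k)v₀²/(2g) = 2×9.81²/(2×10) = 9.624 m.
The distance along the slope is d = h/sinθ = 9.624/sin33.8° ≈ 17.3 m.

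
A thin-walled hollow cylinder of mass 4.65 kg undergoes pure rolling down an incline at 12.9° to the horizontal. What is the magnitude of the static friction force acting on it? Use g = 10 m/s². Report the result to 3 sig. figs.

Here I = MR², so the shape factor k = I/(MR²) = 1.
Newton's second law down the slope: Mg sinθ − f = Ma. The torque equation fR = Iα (with α = a/R) gives f = kMa.
Combining, a = g sinθ/(1+k) and f = kMa = kMg sinθ/(1+k).
f = 1 × 4.65 × 10 × sin12.9° / 2 ≈ 5.19 N.

f ≈ 5.19 N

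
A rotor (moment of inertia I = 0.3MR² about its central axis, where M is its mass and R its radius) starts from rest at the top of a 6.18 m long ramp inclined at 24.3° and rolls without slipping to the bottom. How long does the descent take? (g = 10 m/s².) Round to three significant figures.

t ≈ 1.98 s

The moment of inertia is 0.3MR², giving k ≡ I/(MR²) = 0.3.
Translational: Mg sinθ − f = Ma. Rotational about the CM: fR = Iα = kMRa, so f = kMa.
Hence a = g sinθ/(1+k) = 10×sin24.3°/1.3 = 3.165 m/s².
Starting from rest, L = ½at², so t = √(2L/a) = √(2×6.18/3.165) ≈ 1.98 s.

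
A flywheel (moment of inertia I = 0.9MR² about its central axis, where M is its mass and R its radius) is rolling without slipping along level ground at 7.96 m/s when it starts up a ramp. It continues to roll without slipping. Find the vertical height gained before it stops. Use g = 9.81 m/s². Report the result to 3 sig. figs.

The moment of inertia is 0.9MR², giving k ≡ I/(MR²) = 0.9.
Rolling without slipping gives ω = v/R, so the total kinetic energy is ½Mv² + ½Iω² = ½(1+k)Mv² = (19/20)Mv².
All of this converts to potential energy at the highest point: (19/20)Mv₀² = Mgh.
Thus h = (1+k)v₀²/(2g) = 1.9 × 7.96² / (2 × 9.81) ≈ 6.14 m.

h ≈ 6.14 m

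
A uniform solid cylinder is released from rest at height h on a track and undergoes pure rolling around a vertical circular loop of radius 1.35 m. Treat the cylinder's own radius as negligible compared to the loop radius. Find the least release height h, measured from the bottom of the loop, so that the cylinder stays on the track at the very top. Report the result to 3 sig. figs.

h_min ≈ 3.71 m

The moment of inertia is (1/2)MR², giving k ≡ I/(MR²) = 0.5.
At the top of the loop, the minimum-contact condition is Mg = Mv_top²/r, so v_top² = gr.
With ω = v/R, the kinetic energy at speed v is ½(1+k)Mv² = (3/4)Mv².
Energy conservation from release (height h) to the top (height 2r): Mgh = Mg(2r) + (3/4)M·gr.
Thus h_min = 2r + (1+k)r/2 = r(2 + 1.5/2) = 1.35 × 2.75 ≈ 3.71 m.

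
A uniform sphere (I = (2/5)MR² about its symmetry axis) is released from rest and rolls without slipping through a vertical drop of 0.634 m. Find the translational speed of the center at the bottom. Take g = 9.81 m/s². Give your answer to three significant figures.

For this body I = (2/5)MR², i.e. k = I/(MR²) = 0.4.
Rolling without slipping gives ω = v/R, so the total kinetic energy is ½Mv² + ½Iω² = ½(1+k)Mv² = (7/10)Mv².
Setting Mgh = (7/10)Mv² gives v = √(2gh/(1+k)) = √(2·9.81·0.634/1.4) ≈ 2.98 m/s.

v ≈ 2.98 m/s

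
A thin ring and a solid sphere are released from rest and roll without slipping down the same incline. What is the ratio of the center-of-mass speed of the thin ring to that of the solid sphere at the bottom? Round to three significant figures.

Each satisfies Mgh = ½(1+k)Mv² with k = I/(MR²), so v ∝ 1/√(1+k).
For the thin ring k = 1; for the solid sphere k = 0.4.
v₁/v₂ = √((1+k₂)/(1+k₁)) = √(1.4/2) ≈ 0.837.

v_ratio ≈ 0.837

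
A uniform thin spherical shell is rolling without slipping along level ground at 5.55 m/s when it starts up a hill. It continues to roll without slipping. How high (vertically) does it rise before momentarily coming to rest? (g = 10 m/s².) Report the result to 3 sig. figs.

For this body I = (2/3)MR², i.e. k = I/(MR²) = 2/3.
Rolling without slipping gives ω = v/R, so the total kinetic energy is ½Mv² + ½Iω² = ½(1+k)Mv² = (5/6)Mv².
At the top the kinetic energy is zero, so (5/6)Mv₀² = Mgh.
Thus h = (1+k)v₀²/(2g) = 1.667 × 5.55² / (2 × 10) ≈ 2.57 m.

h ≈ 2.57 m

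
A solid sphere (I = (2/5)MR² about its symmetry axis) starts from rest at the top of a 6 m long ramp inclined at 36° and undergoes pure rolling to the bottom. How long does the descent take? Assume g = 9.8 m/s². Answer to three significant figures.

For this body I = (2/5)MR², i.e. k = I/(MR²) = 0.4.
Along the incline Mg sinθ − f = Ma, and torque about the center fR = Iα = kMR²(a/R) gives f = kMa.
Hence a = g sinθ/(1+k) = 9.8×sin36°/1.4 = 4.114 m/s².
Starting from rest, L = ½at², so t = √(2L/a) = √(2×6/4.114) ≈ 1.71 s.

t ≈ 1.71 s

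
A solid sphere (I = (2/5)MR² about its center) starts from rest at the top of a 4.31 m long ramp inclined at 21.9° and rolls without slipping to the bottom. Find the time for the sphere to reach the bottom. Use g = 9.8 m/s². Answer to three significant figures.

The moment of inertia is (2/5)MR², giving k ≡ I/(MR²) = 0.4.
Newton's second law down the slope: Mg sinθ − f = Ma. The torque equation fR = Iα (with α = a/R) gives f = kMa.
Hence a = g sinθ/(1+k) = 9.8×sin21.9°/1.4 = 2.611 m/s².
Starting from rest, L = ½at², so t = √(2L/a) = √(2×4.31/2.611) ≈ 1.82 s.

t ≈ 1.82 s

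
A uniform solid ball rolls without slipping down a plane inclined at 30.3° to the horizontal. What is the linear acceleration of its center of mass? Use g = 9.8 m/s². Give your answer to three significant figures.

a ≈ 3.53 m/s²

With I = (2/5)MR², the ratio k = I/(MR²) is 0.4.
Translational: Mg sinθ − f = Ma. Rotational about the CM: fR = Iα = kMRa, so f = kMa.
Eliminating f: Mg sinθ = (1+k)Ma, so a = g sinθ/(1+k) = 9.8 × sin30.3° / 1.4 ≈ 3.53 m/s².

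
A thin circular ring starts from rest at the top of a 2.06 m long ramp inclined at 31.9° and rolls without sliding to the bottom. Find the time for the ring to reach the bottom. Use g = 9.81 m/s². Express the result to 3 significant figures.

t ≈ 1.26 s

The moment of inertia is MR², giving k ≡ I/(MR²) = 1.
Newton's second law down the slope: Mg sinθ − f = Ma. The torque equation fR = Iα (with α = a/R) gives f = kMa.
Hence a = g sinθ/(1+k) = 9.81×sin31.9°/2 = 2.592 m/s².
With constant a from rest, t = √(2L/a) = √(2·2.06/2.592) ≈ 1.26 s.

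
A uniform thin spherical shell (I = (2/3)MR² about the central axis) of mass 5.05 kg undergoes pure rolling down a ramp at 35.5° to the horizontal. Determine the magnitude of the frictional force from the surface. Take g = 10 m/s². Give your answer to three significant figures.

f ≈ 11.7 N

For this body I = (2/3)MR², i.e. k = I/(MR²) = 2/3.
Translational: Mg sinθ − f = Ma. Rotational about the CM: fR = Iα = kMRa, so f = kMa.
Combining, a = g sinθ/(1+k) and f = kMa = kMg sinθ/(1+k).
f = (2/3) × 5.05 × 10 × sin35.5° / 1.667 ≈ 11.7 N.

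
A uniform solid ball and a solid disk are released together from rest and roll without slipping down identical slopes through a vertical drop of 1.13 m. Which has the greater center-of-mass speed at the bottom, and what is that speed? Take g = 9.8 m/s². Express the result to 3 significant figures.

the uniform solid ball, at v ≈ 3.98 m/s

For rolling without slipping, Mgh = ½(1+k)Mv² where k = I/(MR²), so v = √(2gh/(1+k)).
Uniform solid ball: k = 0.4, giving v = √(2×9.8×1.13/1.4) = 3.977 m/s.
Solid disk: k = 0.5, giving v = √(2×9.8×1.13/1.5) = 3.843 m/s.
The smaller k wins: the uniform solid ball, at ≈ 3.98 m/s.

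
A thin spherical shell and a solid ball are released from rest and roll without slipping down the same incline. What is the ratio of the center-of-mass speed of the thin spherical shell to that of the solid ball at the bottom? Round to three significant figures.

Each satisfies Mgh = ½(1+k)Mv² with k = I/(MR²), so v ∝ 1/√(1+k).
For the thin spherical shell k = 2/3; for the solid ball k = 0.4.
v₁/v₂ = √((1+k₂)/(1+k₁)) = √(1.4/1.667) ≈ 0.917.

v_ratio ≈ 0.917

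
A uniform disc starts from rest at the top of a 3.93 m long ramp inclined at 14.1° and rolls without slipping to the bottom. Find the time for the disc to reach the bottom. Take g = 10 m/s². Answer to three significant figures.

Here I = (1/2)MR², so the shape factor k = I/(MR²) = 0.5.
Newton's second law down the slope: Mg sinθ − f = Ma. The torque equation fR = Iα (with α = a/R) gives f = kMa.
Hence a = g sinθ/(1+k) = 10×sin14.1°/1.5 = 1.624 m/s².
With constant a from rest, t = √(2L/a) = √(2·3.93/1.624) ≈ 2.20 s.

t ≈ 2.20 s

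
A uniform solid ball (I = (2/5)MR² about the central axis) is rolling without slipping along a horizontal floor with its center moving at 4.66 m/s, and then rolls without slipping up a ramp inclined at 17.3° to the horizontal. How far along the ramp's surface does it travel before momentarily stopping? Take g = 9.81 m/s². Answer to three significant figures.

d ≈ 5.21 m

For this body I = (2/5)MR², i.e. k = I/(MR²) = 0.4.
Pure rolling means v = ωR; then KE = ½Mv² + ½I(v/R)² = ½(1+k)Mv² = (7/10)Mv².
Setting this equal to Mgh gives the vertical rise h = (1+k)v₀²/(2g) = 1.4×4.66²/(2×9.81) = 1.55 m.
Along the incline, d = h/sinθ = 1.55/sin17.3° ≈ 5.21 m.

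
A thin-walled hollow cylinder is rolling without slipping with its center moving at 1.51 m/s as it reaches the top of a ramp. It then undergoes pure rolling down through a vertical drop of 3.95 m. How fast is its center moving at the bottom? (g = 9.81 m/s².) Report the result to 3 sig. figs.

v ≈ 6.41 m/s

Here I = MR², so the shape factor k = I/(MR²) = 1.
Rolling without slipping gives ω = v/R, so the total kinetic energy is ½Mv² + ½Iω² = ½(1+k)Mv² = Mv².
Energy conservation: Mv₀² + Mgh = Mv², so v² = v₀² + 2gh/(1+k).
v = √(1.51² + 2×9.81×3.95/2) = √41.03 ≈ 6.41 m/s.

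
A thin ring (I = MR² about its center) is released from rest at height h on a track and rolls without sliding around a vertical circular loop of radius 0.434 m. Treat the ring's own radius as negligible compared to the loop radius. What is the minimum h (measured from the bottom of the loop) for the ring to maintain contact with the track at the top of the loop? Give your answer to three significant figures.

h_min ≈ 1.30 m

Here I = MR², so the shape factor k = I/(MR²) = 1.
At the top, contact is just lost when gravity alone supplies the centripetal force: Mg = Mv_top²/r, i.e. v_top² = gr.
With ω = v/R, the kinetic energy at speed v is ½(1+k)Mv² = Mv².
Energy conservation from release (height h) to the top (height 2r): Mgh = Mg(2r) + M·gr.
Thus h_min = 2r + (1+k)r/2 = r(2 + 2/2) = 0.434 × 3 ≈ 1.30 m.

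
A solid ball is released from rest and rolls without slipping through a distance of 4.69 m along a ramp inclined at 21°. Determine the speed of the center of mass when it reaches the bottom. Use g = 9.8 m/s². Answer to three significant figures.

v ≈ 4.85 m/s

For this body I = (2/5)MR², i.e. k = I/(MR²) = 0.4.
Since it rolls without slipping, ω = v/R and KE = ½Mv² + ½Iω² = ½(1+k)Mv² = (7/10)Mv².
The vertical drop is h = L sinθ = 4.69 × sin21° = 1.681 m.
Setting Mgh = (7/10)Mv² gives v = √(2gh/(1+k)) = √(2·9.8·1.681/1.4) ≈ 4.85 m/s.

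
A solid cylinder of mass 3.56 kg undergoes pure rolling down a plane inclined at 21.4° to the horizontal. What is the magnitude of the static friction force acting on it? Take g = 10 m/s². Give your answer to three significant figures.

With I = (1/2)MR², the ratio k = I/(MR²) is 0.5.
Along the incline Mg sinθ − f = Ma, and torque about the center fR = Iα = kMR²(a/R) gives f = kMa.
Combining, a = g sinθ/(1+k) and f = kMa = kMg sinθ/(1+k).
f = 0.5 × 3.56 × 10 × sin21.4° / 1.5 ≈ 4.33 N.

f ≈ 4.33 N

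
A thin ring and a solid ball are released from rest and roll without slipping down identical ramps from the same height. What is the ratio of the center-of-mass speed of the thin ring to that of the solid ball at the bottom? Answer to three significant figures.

Each satisfies Mgh = ½(1+k)Mv² with k = I/(MR²), so v ∝ 1/√(1+k).
For the thin ring k = 1; for the solid ball k = 0.4.
v₁/v₂ = √((1+k₂)/(1+k₁)) = √(1.4/2) ≈ 0.837.

v_ratio ≈ 0.837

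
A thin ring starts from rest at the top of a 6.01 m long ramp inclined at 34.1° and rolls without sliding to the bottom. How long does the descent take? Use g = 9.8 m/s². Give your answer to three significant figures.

With I = MR², the ratio k = I/(MR²) is 1.
Translational: Mg sinθ − f = Ma. Rotational about the CM: fR = Iα = kMRa, so f = kMa.
Hence a = g sinθ/(1+k) = 9.8×sin34.1°/2 = 2.747 m/s².
With constant a from rest, t = √(2L/a) = √(2·6.01/2.747) ≈ 2.09 s.

t ≈ 2.09 s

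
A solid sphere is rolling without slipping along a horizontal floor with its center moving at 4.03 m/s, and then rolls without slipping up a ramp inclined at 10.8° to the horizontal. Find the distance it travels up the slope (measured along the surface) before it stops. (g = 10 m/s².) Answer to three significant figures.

d ≈ 6.07 m

The moment of inertia is (2/5)MR², giving k ≡ I/(MR²) = 0.4.
Since it rolls without slipping, ω = v/R and KE = ½Mv² + ½Iω² = ½(1+k)Mv² = (7/10)Mv².
Setting this equal to Mgh gives the vertical rise h = (1+k)v₀²/(2g) = 1.4×4.03²/(2×10) = 1.137 m.
Along the incline, d = h/sinθ = 1.137/sin10.8° ≈ 6.07 m.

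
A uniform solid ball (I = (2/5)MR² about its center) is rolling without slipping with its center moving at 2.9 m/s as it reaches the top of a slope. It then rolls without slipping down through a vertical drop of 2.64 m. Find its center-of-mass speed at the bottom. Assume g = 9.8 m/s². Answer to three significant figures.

Here I = (2/5)MR², so the shape factor k = I/(MR²) = 0.4.
Rolling without slipping gives ω = v/R, so the total kinetic energy is ½Mv² + ½Iω² = ½(1+k)Mv² = (7/10)Mv².
Energy conservation: (7/10)Mv₀² + Mgh = (7/10)Mv², so v² = v₀² + 2gh/(1+k).
v = √(2.9² + 2×9.8×2.64/1.4) = √45.37 ≈ 6.74 m/s.

v ≈ 6.74 m/s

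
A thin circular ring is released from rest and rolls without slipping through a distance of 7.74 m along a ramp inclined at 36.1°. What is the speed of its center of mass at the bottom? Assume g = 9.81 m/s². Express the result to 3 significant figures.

The moment of inertia is MR², giving k ≡ I/(MR²) = 1.
Pure rolling means v = ωR; then KE = ½Mv² + ½I(v/R)² = ½(1+k)Mv² = Mv².
The vertical drop is h = L sinθ = 7.74 × sin36.1° = 4.56 m.
Energy conservation: Mgh = Mv², so v = √(2gh/(1+k)) = √(2 × 9.81 × 4.56 / 2) ≈ 6.69 m/s.

v ≈ 6.69 m/s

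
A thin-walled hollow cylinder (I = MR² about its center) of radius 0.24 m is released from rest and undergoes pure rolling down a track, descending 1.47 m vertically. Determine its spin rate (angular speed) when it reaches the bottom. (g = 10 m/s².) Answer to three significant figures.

Here I = MR², so the shape factor k = I/(MR²) = 1.
The rolling condition ω = v/R makes the rotational term ½I(v/R)² = ½kMv², so KE_total = ½(1+k)Mv² = Mv².
Energy conservation Mgh = ½(1+k)Mv² gives v = √(2gh/(1+k)) = √(2 × 10 × 1.47 / 2) = 3.834 m/s.
Then ω = v/R = 3.834 / 0.24 ≈ 16.0 rad/s.

ω ≈ 16.0 rad/s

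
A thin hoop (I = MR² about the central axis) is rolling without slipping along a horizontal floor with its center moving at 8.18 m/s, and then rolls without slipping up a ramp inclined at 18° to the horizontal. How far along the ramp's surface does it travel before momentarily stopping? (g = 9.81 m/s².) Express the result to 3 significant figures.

d ≈ 22.1 m

For this body I = MR², i.e. k = I/(MR²) = 1.
The rolling condition ω = v/R makes the rotational term ½I(v/R)² = ½kMv², so KE_total = ½(1+k)Mv² = Mv².
Setting this equal to Mgh gives the vertical rise h = (1+k)v₀²/(2g) = 2×8.18²/(2×9.81) = 6.821 m.
Along the incline, d = h/sinθ = 6.821/sin18° ≈ 22.1 m.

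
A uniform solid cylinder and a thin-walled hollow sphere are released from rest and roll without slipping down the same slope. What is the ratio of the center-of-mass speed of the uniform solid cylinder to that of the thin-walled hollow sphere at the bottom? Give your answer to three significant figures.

Each satisfies Mgh = ½(1+k)Mv² with k = I/(MR²), so v ∝ 1/√(1+k).
For the uniform solid cylinder k = 0.5; for the thin-walled hollow sphere k = 2/3.
v₁/v₂ = √((1+k₂)/(1+k₁)) = √(1.667/1.5) ≈ 1.05.

v_ratio ≈ 1.05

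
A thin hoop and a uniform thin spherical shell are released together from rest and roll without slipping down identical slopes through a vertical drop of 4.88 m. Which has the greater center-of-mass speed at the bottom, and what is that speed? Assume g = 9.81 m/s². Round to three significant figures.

the uniform thin spherical shell, at v ≈ 7.58 m/s

For rolling without slipping, Mgh = ½(1+k)Mv² where k = I/(MR²), so v = √(2gh/(1+k)).
Thin hoop: k = 1, giving v = √(2×9.81×4.88/2) = 6.919 m/s.
Uniform thin spherical shell: k = 2/3, giving v = √(2×9.81×4.88/1.667) = 7.579 m/s.
The smaller k wins: the uniform thin spherical shell, at ≈ 7.58 m/s.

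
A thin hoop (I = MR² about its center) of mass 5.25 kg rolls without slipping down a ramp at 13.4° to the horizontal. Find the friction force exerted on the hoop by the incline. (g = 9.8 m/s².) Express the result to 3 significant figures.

f ≈ 5.96 N

The moment of inertia is MR², giving k ≡ I/(MR²) = 1.
Translational: Mg sinθ − f = Ma. Rotational about the CM: fR = Iα = kMRa, so f = kMa.
Combining, a = g sinθ/(1+k) and f = kMa = kMg sinθ/(1+k).
f = 1 × 5.25 × 9.8 × sin13.4° / 2 ≈ 5.96 N.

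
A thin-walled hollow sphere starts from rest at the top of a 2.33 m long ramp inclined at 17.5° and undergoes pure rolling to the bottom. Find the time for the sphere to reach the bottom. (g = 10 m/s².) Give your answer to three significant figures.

For this body I = (2/3)MR², i.e. k = I/(MR²) = 2/3.
Newton's second law down the slope: Mg sinθ − f = Ma. The torque equation fR = Iα (with α = a/R) gives f = kMa.
Hence a = g sinθ/(1+k) = 10×sin17.5°/1.667 = 1.804 m/s².
Starting from rest, L = ½at², so t = √(2L/a) = √(2×2.33/1.804) ≈ 1.61 s.

t ≈ 1.61 s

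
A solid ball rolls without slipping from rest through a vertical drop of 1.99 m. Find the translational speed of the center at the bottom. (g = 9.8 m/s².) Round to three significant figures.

Here I = (2/5)MR², so the shape factor k = I/(MR²) = 0.4.
Since it rolls without slipping, ω = v/R and KE = ½Mv² + ½Iω² = ½(1+k)Mv² = (7/10)Mv².
Setting Mgh = (7/10)Mv² gives v = √(2gh/(1+k)) = √(2·9.8·1.99/1.4) ≈ 5.28 m/s.

v ≈ 5.28 m/s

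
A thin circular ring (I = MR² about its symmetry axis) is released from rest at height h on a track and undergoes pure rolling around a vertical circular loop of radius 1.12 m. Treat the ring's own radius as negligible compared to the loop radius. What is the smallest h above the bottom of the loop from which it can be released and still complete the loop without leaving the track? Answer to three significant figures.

The moment of inertia is MR², giving k ≡ I/(MR²) = 1.
At the top, contact is just lost when gravity alone supplies the centripetal force: Mg = Mv_top²/r, i.e. v_top² = gr.
With ω = v/R, the kinetic energy at speed v is ½(1+k)Mv² = Mv².
Energy conservation from release (height h) to the top (height 2r): Mgh = Mg(2r) + M·gr.
Thus h_min = 2r + (1+k)r/2 = r(2 + 2/2) = 1.12 × 3 ≈ 3.36 m.

h_min ≈ 3.36 m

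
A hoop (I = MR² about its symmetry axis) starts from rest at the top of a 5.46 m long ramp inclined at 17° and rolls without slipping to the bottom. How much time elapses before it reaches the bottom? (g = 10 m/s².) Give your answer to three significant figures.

t ≈ 2.73 s

Here I = MR², so the shape factor k = I/(MR²) = 1.
Along the incline Mg sinθ − f = Ma, and torque about the center fR = Iα = kMR²(a/R) gives f = kMa.
Hence a = g sinθ/(1+k) = 10×sin17°/2 = 1.462 m/s².
Starting from rest, L = ½at², so t = √(2L/a) = √(2×5.46/1.462) ≈ 2.73 s.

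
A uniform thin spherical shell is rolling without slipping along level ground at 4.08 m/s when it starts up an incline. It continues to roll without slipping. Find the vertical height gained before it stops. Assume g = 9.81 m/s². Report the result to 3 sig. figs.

Here I = (2/3)MR², so the shape factor k = I/(MR²) = 2/3.
Rolling without slipping gives ω = v/R, so the total kinetic energy is ½Mv² + ½Iω² = ½(1+k)Mv² = (5/6)Mv².
At the top the kinetic energy is zero, so (5/6)Mv₀² = Mgh.
Thus h = (1+k)v₀²/(2g) = 1.667 × 4.08² / (2 × 9.81) ≈ 1.41 m.

h ≈ 1.41 m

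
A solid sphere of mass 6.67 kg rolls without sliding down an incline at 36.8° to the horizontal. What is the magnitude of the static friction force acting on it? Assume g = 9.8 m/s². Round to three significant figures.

f ≈ 11.2 N

With I = (2/5)MR², the ratio k = I/(MR²) is 0.4.
Translational: Mg sinθ − f = Ma. Rotational about the CM: fR = Iα = kMRa, so f = kMa.
Combining, a = g sinθ/(1+k) and f = kMa = kMg sinθ/(1+k).
f = 0.4 × 6.67 × 9.8 × sin36.8° / 1.4 ≈ 11.2 N.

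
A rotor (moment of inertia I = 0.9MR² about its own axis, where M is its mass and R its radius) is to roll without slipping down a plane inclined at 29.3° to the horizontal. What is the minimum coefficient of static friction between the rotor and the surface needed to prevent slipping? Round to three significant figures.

μ_min ≈ 0.266

The moment of inertia is 0.9MR², giving k ≡ I/(MR²) = 0.9.
Along the incline Mg sinθ − f = Ma, and torque about the center fR = Iα = kMR²(a/R) gives f = kMa.
These give a = g sinθ/(1+k) and the required friction f = kMg sinθ/(1+k).
The normal force is N = Mg cosθ, so μ_min = f/N = k tanθ/(1+k).
μ_min = 0.9 × tan29.3° / 1.9 ≈ 0.266.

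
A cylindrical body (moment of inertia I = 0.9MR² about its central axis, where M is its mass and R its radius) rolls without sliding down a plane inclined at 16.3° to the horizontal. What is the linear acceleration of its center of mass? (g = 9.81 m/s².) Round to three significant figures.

a ≈ 1.45 m/s²

Here I = 0.9MR², so the shape factor k = I/(MR²) = 0.9.
Newton's second law down the slope: Mg sinθ − f = Ma. The torque equation fR = Iα (with α = a/R) gives f = kMa.
Eliminating f: Mg sinθ = (1+k)Ma, so a = g sinθ/(1+k) = 9.81 × sin16.3° / 1.9 ≈ 1.45 m/s².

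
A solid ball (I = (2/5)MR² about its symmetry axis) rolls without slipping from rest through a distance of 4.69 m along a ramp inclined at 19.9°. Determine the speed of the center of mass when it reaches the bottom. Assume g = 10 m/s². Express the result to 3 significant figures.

v ≈ 4.78 m/s

With I = (2/5)MR², the ratio k = I/(MR²) is 0.4.
The rolling condition ω = v/R makes the rotational term ½I(v/R)² = ½kMv², so KE_total = ½(1+k)Mv² = (7/10)Mv².
The vertical drop is h = L sinθ = 4.69 × sin19.9° = 1.596 m.
Setting Mgh = (7/10)Mv² gives v = √(2gh/(1+k)) = √(2·10·1.596/1.4) ≈ 4.78 m/s.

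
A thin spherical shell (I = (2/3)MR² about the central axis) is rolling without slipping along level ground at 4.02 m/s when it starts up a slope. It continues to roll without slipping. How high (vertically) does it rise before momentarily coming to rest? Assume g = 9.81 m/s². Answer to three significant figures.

h ≈ 1.37 m

Here I = (2/3)MR², so the shape factor k = I/(MR²) = 2/3.
The rolling condition ω = v/R makes the rotational term ½I(v/R)² = ½kMv², so KE_total = ½(1+k)Mv² = (5/6)Mv².
All of this converts to potential energy at the highest point: (5/6)Mv₀² = Mgh.
Thus h = (1+k)v₀²/(2g) = 1.667 × 4.02² / (2 × 9.81) ≈ 1.37 m.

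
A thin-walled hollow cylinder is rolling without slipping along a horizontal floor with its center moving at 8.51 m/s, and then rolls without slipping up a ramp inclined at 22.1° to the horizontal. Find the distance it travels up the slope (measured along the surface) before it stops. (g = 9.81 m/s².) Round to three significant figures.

The moment of inertia is MR², giving k ≡ I/(MR²) = 1.
The rolling condition ω = v/R makes the rotational term ½I(v/R)² = ½kMv², so KE_total = ½(1+k)Mv² = Mv².
Setting this equal to Mgh gives the vertical rise h = (1+k)v₀²/(2g) = 2×8.51²/(2×9.81) = 7.382 m.
Along the incline, d = h/sinθ = 7.382/sin22.1° ≈ 19.6 m.

d ≈ 19.6 m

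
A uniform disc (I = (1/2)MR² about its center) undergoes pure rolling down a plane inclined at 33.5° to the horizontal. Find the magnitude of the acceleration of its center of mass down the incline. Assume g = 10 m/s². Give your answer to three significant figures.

a ≈ 3.68 m/s²

The moment of inertia is (1/2)MR², giving k ≡ I/(MR²) = 0.5.
Translational: Mg sinθ − f = Ma. Rotational about the CM: fR = Iα = kMRa, so f = kMa.
Eliminating f: Mg sinθ = (1+k)Ma, so a = g sinθ/(1+k) = 10 × sin33.5° / 1.5 ≈ 3.68 m/s².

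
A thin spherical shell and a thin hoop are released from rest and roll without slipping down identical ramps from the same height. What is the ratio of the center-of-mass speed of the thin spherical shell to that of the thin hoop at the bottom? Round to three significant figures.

Each satisfies Mgh = ½(1+k)Mv² with k = I/(MR²), so v ∝ 1/√(1+k).
For the thin spherical shell k = 2/3; for the thin hoop k = 1.
v₁/v₂ = √((1+k₂)/(1+k₁)) = √(2/1.667) ≈ 1.10.

v_ratio ≈ 1.10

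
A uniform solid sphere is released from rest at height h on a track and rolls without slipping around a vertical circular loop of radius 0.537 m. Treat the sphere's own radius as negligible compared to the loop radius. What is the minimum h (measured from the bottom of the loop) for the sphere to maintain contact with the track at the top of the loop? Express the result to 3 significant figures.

Here I = (2/5)MR², so the shape factor k = I/(MR²) = 0.4.
At the top, contact is just lost when gravity alone supplies the centripetal force: Mg = Mv_top²/r, i.e. v_top² = gr.
With ω = v/R, the kinetic energy at speed v is ½(1+k)Mv² = (7/10)Mv².
Energy conservation from release (height h) to the top (height 2r): Mgh = Mg(2r) + (7/10)M·gr.
Thus h_min = 2r + (1+k)r/2 = r(2 + 1.4/2) = 0.537 × 2.7 ≈ 1.45 m.

h_min ≈ 1.45 m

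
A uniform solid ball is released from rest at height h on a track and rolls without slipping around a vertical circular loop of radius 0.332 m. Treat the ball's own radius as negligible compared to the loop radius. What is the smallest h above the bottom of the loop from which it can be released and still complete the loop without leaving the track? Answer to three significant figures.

The moment of inertia is (2/5)MR², giving k ≡ I/(MR²) = 0.4.
At the top, contact is just lost when gravity alone supplies the centripetal force: Mg = Mv_top²/r, i.e. v_top² = gr.
With ω = v/R, the kinetic energy at speed v is ½(1+k)Mv² = (7/10)Mv².
Energy conservation from release (height h) to the top (height 2r): Mgh = Mg(2r) + (7/10)M·gr.
Thus h_min = 2r + (1+k)r/2 = r(2 + 1.4/2) = 0.332 × 2.7 ≈ 0.896 m.

h_min ≈ 0.896 m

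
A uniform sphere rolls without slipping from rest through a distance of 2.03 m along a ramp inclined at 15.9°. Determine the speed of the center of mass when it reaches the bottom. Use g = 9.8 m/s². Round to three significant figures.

v ≈ 2.79 m/s

For this body I = (2/5)MR², i.e. k = I/(MR²) = 0.4.
Since it rolls without slipping, ω = v/R and KE = ½Mv² + ½Iω² = ½(1+k)Mv² = (7/10)Mv².
The vertical drop is h = L sinθ = 2.03 × sin15.9° = 0.5561 m.
Setting Mgh = (7/10)Mv² gives v = √(2gh/(1+k)) = √(2·9.8·0.5561/1.4) ≈ 2.79 m/s.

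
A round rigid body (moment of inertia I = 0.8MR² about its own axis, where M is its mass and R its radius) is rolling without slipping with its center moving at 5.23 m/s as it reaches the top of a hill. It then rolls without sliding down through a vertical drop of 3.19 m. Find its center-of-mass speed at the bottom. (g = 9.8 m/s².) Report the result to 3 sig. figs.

Here I = 0.8MR², so the shape factor k = I/(MR²) = 0.8.
Pure rolling means v = ωR; then KE = ½Mv² + ½I(v/R)² = ½(1+k)Mv² = (9/10)Mv².
Conserving energy between top and bottom: (9/10)Mv² = (9/10)Mv₀² + Mgh, hence v² = v₀² + 2gh/(1+k).
v = √(5.23² + 2×9.8×3.19/1.8) = √62.09 ≈ 7.88 m/s.

v ≈ 7.88 m/s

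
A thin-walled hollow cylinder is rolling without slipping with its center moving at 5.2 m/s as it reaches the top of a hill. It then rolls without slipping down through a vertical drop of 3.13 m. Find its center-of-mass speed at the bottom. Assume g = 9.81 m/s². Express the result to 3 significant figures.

v ≈ 7.60 m/s

With I = MR², the ratio k = I/(MR²) is 1.
Pure rolling means v = ωR; then KE = ½Mv² + ½I(v/R)² = ½(1+k)Mv² = Mv².
Conserving energy between top and bottom: Mv² = Mv₀² + Mgh, hence v² = v₀² + 2gh/(1+k).
v = √(5.2² + 2×9.81×3.13/2) = √57.75 ≈ 7.60 m/s.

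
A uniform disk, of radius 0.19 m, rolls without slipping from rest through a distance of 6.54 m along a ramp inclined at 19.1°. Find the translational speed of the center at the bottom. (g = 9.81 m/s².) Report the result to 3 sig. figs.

The moment of inertia is (1/2)MR², giving k ≡ I/(MR²) = 0.5.
Pure rolling means v = ωR; then KE = ½Mv² + ½I(v/R)² = ½(1+k)Mv² = (3/4)Mv².
The vertical drop is h = L sinθ = 6.54 × sin19.1° = 2.14 m.
Setting Mgh = (3/4)Mv² gives v = √(2gh/(1+k)) = √(2·9.81·2.14/1.5) ≈ 5.29 m/s.

v ≈ 5.29 m/s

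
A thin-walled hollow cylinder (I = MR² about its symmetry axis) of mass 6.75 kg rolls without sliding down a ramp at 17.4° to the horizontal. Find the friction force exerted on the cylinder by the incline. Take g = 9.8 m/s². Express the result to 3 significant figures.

With I = MR², the ratio k = I/(MR²) is 1.
Newton's second law down the slope: Mg sinθ − f = Ma. The torque equation fR = Iα (with α = a/R) gives f = kMa.
Combining, a = g sinθ/(1+k) and f = kMa = kMg sinθ/(1+k).
f = 1 × 6.75 × 9.8 × sin17.4° / 2 ≈ 9.89 N.

f ≈ 9.89 N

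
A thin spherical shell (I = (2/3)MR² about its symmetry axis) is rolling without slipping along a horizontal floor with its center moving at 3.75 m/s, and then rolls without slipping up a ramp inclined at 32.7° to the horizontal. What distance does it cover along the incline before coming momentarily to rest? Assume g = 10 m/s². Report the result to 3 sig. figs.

d ≈ 2.17 m

For this body I = (2/3)MR², i.e. k = I/(MR²) = 2/3.
Since it rolls without slipping, ω = v/R and KE = ½Mv² + ½Iω² = ½(1+k)Mv² = (5/6)Mv².
Setting this equal to Mgh gives the vertical rise h = (1+k)v₀²/(2g) = 1.667×3.75²/(2×10) = 1.172 m.
The distance along the slope is d = h/sinθ = 1.172/sin32.7° ≈ 2.17 m.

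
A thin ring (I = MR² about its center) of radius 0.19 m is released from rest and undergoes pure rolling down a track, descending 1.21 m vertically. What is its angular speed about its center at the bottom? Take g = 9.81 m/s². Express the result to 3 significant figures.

Here I = MR², so the shape factor k = I/(MR²) = 1.
Pure rolling means v = ωR; then KE = ½Mv² + ½I(v/R)² = ½(1+k)Mv² = Mv².
Energy conservation Mgh = ½(1+k)Mv² gives v = √(2gh/(1+k)) = √(2 × 9.81 × 1.21 / 2) = 3.445 m/s.
The angular speed follows from ω = v/R = 3.445/0.19 ≈ 18.1 rad/s.

ω ≈ 18.1 rad/s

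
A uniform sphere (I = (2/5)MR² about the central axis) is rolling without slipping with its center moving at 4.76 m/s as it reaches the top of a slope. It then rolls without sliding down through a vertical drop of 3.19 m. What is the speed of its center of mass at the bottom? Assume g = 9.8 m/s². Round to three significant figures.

For this body I = (2/5)MR², i.e. k = I/(MR²) = 0.4.
Rolling without slipping gives ω = v/R, so the total kinetic energy is ½Mv² + ½Iω² = ½(1+k)Mv² = (7/10)Mv².
Conserving energy between top and bottom: (7/10)Mv² = (7/10)Mv₀² + Mgh, hence v² = v₀² + 2gh/(1+k).
v = √(4.76² + 2×9.8×3.19/1.4) = √67.32 ≈ 8.20 m/s.

v ≈ 8.20 m/s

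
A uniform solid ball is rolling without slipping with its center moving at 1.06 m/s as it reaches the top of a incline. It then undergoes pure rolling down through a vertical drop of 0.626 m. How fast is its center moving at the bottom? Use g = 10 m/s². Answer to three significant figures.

For this body I = (2/5)MR², i.e. k = I/(MR²) = 0.4.
Since it rolls without slipping, ω = v/R and KE = ½Mv² + ½Iω² = ½(1+k)Mv² = (7/10)Mv².
Energy conservation: (7/10)Mv₀² + Mgh = (7/10)Mv², so v² = v₀² + 2gh/(1+k).
v = √(1.06² + 2×10×0.626/1.4) = √10.07 ≈ 3.17 m/s.

v ≈ 3.17 m/s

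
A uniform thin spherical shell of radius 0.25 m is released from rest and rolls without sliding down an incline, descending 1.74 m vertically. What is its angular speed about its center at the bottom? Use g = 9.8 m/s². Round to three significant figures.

For this body I = (2/3)MR², i.e. k = I/(MR²) = 2/3.
Pure rolling means v = ωR; then KE = ½Mv² + ½I(v/R)² = ½(1+k)Mv² = (5/6)Mv².
Energy conservation Mgh = ½(1+k)Mv² gives v = √(2gh/(1+k)) = √(2 × 9.8 × 1.74 / 1.667) = 4.524 m/s.
The angular speed follows from ω = v/R = 4.524/0.25 ≈ 18.1 rad/s.

ω ≈ 18.1 rad/s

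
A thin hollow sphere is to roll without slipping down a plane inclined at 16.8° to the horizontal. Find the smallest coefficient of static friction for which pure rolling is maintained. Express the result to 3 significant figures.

The moment of inertia is (2/3)MR², giving k ≡ I/(MR²) = 2/3.
Translational: Mg sinθ − f = Ma. Rotational about the CM: fR = Iα = kMRa, so f = kMa.
These give a = g sinθ/(1+k) and the required friction f = kMg sinθ/(1+k).
With N = Mg cosθ, the no-slip condition f ≤ μN gives μ_min = f/N = k tanθ/(1+k).
μ_min = (2/3) × tan16.8° / 1.667 ≈ 0.121.

μ_min ≈ 0.121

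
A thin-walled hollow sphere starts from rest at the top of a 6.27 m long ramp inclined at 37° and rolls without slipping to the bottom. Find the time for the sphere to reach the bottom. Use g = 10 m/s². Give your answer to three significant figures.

Here I = (2/3)MR², so the shape factor k = I/(MR²) = 2/3.
Along the incline Mg sinθ − f = Ma, and torque about the center fR = Iα = kMR²(a/R) gives f = kMa.
Hence a = g sinθ/(1+k) = 10×sin37°/1.667 = 3.611 m/s².
Starting from rest, L = ½at², so t = √(2L/a) = √(2×6.27/3.611) ≈ 1.86 s.

t ≈ 1.86 s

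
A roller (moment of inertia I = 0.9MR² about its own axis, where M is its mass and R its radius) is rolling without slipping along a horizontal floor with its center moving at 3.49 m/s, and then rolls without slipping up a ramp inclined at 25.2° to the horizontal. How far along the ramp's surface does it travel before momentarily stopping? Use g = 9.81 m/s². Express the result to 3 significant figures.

d ≈ 2.77 m

The moment of inertia is 0.9MR², giving k ≡ I/(MR²) = 0.9.
The rolling condition ω = v/R makes the rotational term ½I(v/R)² = ½kMv², so KE_total = ½(1+k)Mv² = (19/20)Mv².
Setting this equal to Mgh gives the vertical rise h = (1+k)v₀²/(2g) = 1.9×3.49²/(2×9.81) = 1.18 m.
The distance along the slope is d = h/sinθ = 1.18/sin25.2° ≈ 2.77 m.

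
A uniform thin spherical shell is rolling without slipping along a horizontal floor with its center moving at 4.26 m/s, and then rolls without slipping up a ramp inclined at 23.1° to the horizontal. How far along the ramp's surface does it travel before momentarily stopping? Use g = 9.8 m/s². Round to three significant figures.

With I = (2/3)MR², the ratio k = I/(MR²) is 2/3.
The rolling condition ω = v/R makes the rotational term ½I(v/R)² = ½kMv², so KE_total = ½(1+k)Mv² = (5/6)Mv².
Setting this equal to Mgh gives the vertical rise h = (1+k)v₀²/(2g) = 1.667×4.26²/(2×9.8) = 1.543 m.
The distance along the slope is d = h/sinθ = 1.543/sin23.1° ≈ 3.93 m.

d ≈ 3.93 m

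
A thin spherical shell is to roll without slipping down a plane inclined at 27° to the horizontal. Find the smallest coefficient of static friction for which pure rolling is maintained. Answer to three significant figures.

μ_min ≈ 0.204

For this body I = (2/3)MR², i.e. k = I/(MR²) = 2/3.
Newton's second law down the slope: Mg sinθ − f = Ma. The torque equation fR = Iα (with α = a/R) gives f = kMa.
These give a = g sinθ/(1+k) and the required friction f = kMg sinθ/(1+k).
With N = Mg cosθ, the no-slip condition f ≤ μN gives μ_min = f/N = k tanθ/(1+k).
μ_min = (2/3) × tan27° / 1.667 ≈ 0.204.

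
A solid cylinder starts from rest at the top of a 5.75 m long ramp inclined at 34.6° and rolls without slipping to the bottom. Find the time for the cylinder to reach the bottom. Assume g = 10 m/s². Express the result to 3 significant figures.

The moment of inertia is (1/2)MR², giving k ≡ I/(MR²) = 0.5.
Newton's second law down the slope: Mg sinθ − f = Ma. The torque equation fR = Iα (with α = a/R) gives f = kMa.
Hence a = g sinθ/(1+k) = 10×sin34.6°/1.5 = 3.786 m/s².
Starting from rest, L = ½at², so t = √(2L/a) = √(2×5.75/3.786) ≈ 1.74 s.

t ≈ 1.74 s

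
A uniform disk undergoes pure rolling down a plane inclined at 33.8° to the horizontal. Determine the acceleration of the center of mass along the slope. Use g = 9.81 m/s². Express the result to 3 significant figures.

a ≈ 3.64 m/s²

With I = (1/2)MR², the ratio k = I/(MR²) is 0.5.
Newton's second law down the slope: Mg sinθ − f = Ma. The torque equation fR = Iα (with α = a/R) gives f = kMa.
Eliminating f: Mg sinθ = (1+k)Ma, so a = g sinθ/(1+k) = 9.81 × sin33.8° / 1.5 ≈ 3.64 m/s².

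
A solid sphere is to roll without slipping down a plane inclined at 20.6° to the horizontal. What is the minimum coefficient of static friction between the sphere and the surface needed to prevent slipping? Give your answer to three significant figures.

Here I = (2/5)MR², so the shape factor k = I/(MR²) = 0.4.
Translational: Mg sinθ − f = Ma. Rotational about the CM: fR = Iα = kMRa, so f = kMa.
These give a = g sinθ/(1+k) and the required friction f = kMg sinθ/(1+k).
The normal force is N = Mg cosθ, so μ_min = f/N = k tanθ/(1+k).
μ_min = 0.4 × tan20.6° / 1.4 ≈ 0.107.

μ_min ≈ 0.107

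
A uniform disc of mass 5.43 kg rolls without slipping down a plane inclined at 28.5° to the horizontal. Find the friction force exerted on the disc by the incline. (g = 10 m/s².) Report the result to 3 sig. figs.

f ≈ 8.64 N

With I = (1/2)MR², the ratio k = I/(MR²) is 0.5.
Translational: Mg sinθ − f = Ma. Rotational about the CM: fR = Iα = kMRa, so f = kMa.
Combining, a = g sinθ/(1+k) and f = kMa = kMg sinθ/(1+k).
f = 0.5 × 5.43 × 10 × sin28.5° / 1.5 ≈ 8.64 N.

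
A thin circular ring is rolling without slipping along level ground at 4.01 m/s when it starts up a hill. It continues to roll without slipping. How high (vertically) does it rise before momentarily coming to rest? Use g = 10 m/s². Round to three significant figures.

h ≈ 1.61 m

With I = MR², the ratio k = I/(MR²) is 1.
Rolling without slipping gives ω = v/R, so the total kinetic energy is ½Mv² + ½Iω² = ½(1+k)Mv² = Mv².
All of this converts to potential energy at the highest point: Mv₀² = Mgh.
Thus h = (1+k)v₀²/(2g) = 2 × 4.01² / (2 × 10) ≈ 1.61 m.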